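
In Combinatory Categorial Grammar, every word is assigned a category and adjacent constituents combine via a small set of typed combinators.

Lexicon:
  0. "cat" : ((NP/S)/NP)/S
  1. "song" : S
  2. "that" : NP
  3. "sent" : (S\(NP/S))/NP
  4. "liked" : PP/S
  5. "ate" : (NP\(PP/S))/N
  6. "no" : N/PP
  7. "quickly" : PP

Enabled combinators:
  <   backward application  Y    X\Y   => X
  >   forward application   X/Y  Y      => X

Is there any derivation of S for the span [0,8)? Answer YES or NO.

YES

[0,8] S   <
  [0,3] NP/S   >
    [0,2] (NP/S)/NP   >
      [0,1] "cat" : ((NP/S)/NP)/S
      [1,2] "song" : S
    [2,3] "that" : NP
  [3,8] S\(NP/S)   >
    [3,4] "sent" : (S\(NP/S))/NP
    [4,8] NP   <
      [4,5] "liked" : PP/S
      [5,8] NP\(PP/S)   >
        [5,6] "ate" : (NP\(PP/S))/N
        [6,8] N   >
          [6,7] "no" : N/PP
          [7,8] "quickly" : PP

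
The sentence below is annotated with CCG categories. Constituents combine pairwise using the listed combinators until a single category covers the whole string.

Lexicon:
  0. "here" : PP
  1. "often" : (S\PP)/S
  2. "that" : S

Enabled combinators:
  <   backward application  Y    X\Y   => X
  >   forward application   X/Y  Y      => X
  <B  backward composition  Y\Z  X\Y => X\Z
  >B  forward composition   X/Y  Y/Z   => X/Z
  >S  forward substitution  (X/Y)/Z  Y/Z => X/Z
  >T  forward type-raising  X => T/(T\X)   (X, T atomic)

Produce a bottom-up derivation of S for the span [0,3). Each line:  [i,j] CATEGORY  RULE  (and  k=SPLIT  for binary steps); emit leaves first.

[0,1] PP  lex  "here"
[0,1] S/(S\PP)  >T
[1,2] (S\PP)/S  lex  "often"
[2,3] S  lex  "that"
[1,3] S\PP  >  k=2
[0,3] S  >  k=1

[0,3] S   >
  [0,1] S/(S\PP)   >T
    [0,1] "here" : PP
  [1,3] S\PP   >
    [1,2] "often" : (S\PP)/S
    [2,3] "that" : S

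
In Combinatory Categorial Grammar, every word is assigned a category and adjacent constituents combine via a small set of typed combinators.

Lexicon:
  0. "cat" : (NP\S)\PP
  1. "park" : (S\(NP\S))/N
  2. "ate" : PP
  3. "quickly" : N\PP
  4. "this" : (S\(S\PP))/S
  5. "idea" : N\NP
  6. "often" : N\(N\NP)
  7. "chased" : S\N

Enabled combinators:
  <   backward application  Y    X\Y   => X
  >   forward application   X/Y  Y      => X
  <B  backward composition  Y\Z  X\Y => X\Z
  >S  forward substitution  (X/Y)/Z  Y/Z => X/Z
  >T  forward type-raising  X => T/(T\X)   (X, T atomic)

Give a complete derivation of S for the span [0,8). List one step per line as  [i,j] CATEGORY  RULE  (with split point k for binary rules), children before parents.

[0,1] (NP\S)\PP  lex  "cat"
[1,2] (S\(NP\S))/N  lex  "park"
[2,3] PP  lex  "ate"
[2,3] N/(N\PP)  >T
[3,4] N\PP  lex  "quickly"
[2,4] N  >  k=3
[1,4] S\(NP\S)  >  k=2
[0,4] S\PP  <B  k=1
[4,5] (S\(S\PP))/S  lex  "this"
[5,6] N\NP  lex  "idea"
[6,7] N\(N\NP)  lex  "often"
[5,7] N  <  k=6
[7,8] S\N  lex  "chased"
[5,8] S  <  k=7
[4,8] S\(S\PP)  >  k=5
[0,8] S  <  k=4

[0,8] S   <
  [0,4] S\PP   <B
    [0,1] "cat" : (NP\S)\PP
    [1,4] S\(NP\S)   >
      [1,2] "park" : (S\(NP\S))/N
      [2,4] N   >
        [2,3] N/(N\PP)   >T
          [2,3] "ate" : PP
        [3,4] "quickly" : N\PP
  [4,8] S\(S\PP)   >
    [4,5] "this" : (S\(S\PP))/S
    [5,8] S   <
      [5,7] N   <
        [5,6] "idea" : N\NP
        [6,7] "often" : N\(N\NP)
      [7,8] "chased" : S\N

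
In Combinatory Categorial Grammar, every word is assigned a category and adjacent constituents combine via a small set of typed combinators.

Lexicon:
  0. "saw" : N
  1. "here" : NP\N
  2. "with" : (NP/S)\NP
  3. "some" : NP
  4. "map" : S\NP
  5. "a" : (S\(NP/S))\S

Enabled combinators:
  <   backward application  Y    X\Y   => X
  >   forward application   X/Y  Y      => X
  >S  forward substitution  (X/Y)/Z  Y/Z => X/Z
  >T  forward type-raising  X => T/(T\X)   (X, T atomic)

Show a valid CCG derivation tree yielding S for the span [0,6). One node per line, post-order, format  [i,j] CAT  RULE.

[0,1] N  lex  "saw"
[0,1] NP/(NP\N)  >T
[1,2] NP\N  lex  "here"
[0,2] NP  >  k=1
[2,3] (NP/S)\NP  lex  "with"
[0,3] NP/S  <  k=2
[3,4] NP  lex  "some"
[4,5] S\NP  lex  "map"
[3,5] S  <  k=4
[5,6] (S\(NP/S))\S  lex  "a"
[3,6] S\(NP/S)  <  k=5
[0,6] S  <  k=3

[0,6] S   <
  [0,3] NP/S   <
    [0,2] NP   >
      [0,1] NP/(NP\N)   >T
        [0,1] "saw" : N
      [1,2] "here" : NP\N
    [2,3] "with" : (NP/S)\NP
  [3,6] S\(NP/S)   <
    [3,5] S   <
      [3,4] "some" : NP
      [4,5] "map" : S\NP
    [5,6] "a" : (S\(NP/S))\S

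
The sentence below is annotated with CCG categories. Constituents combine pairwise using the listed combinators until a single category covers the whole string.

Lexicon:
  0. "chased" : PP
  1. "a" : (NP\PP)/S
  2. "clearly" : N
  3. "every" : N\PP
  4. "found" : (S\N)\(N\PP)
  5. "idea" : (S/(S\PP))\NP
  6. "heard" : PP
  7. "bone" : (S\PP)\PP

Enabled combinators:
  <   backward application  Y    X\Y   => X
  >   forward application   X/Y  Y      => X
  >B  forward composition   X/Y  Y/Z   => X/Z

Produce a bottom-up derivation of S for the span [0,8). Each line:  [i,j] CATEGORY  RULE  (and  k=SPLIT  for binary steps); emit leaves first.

[0,8] S   >
  [0,6] S/(S\PP)   <
    [0,5] NP   <
      [0,1] "chased" : PP
      [1,5] NP\PP   >
        [1,2] "a" : (NP\PP)/S
        [2,5] S   <
          [2,3] "clearly" : N
          [3,5] S\N   <
            [3,4] "every" : N\PP
            [4,5] "found" : (S\N)\(N\PP)
    [5,6] "idea" : (S/(S\PP))\NP
  [6,8] S\PP   <
    [6,7] "heard" : PP
    [7,8] "bone" : (S\PP)\PP

[0,1] PP  lex  "chased"
[1,2] (NP\PP)/S  lex  "a"
[2,3] N  lex  "clearly"
[3,4] N\PP  lex  "every"
[4,5] (S\N)\(N\PP)  lex  "found"
[3,5] S\N  <  k=4
[2,5] S  <  k=3
[1,5] NP\PP  >  k=2
[0,5] NP  <  k=1
[5,6] (S/(S\PP))\NP  lex  "idea"
[0,6] S/(S\PP)  <  k=5
[6,7] PP  lex  "heard"
[7,8] (S\PP)\PP  lex  "bone"
[6,8] S\PP  <  k=7
[0,8] S  >  k=6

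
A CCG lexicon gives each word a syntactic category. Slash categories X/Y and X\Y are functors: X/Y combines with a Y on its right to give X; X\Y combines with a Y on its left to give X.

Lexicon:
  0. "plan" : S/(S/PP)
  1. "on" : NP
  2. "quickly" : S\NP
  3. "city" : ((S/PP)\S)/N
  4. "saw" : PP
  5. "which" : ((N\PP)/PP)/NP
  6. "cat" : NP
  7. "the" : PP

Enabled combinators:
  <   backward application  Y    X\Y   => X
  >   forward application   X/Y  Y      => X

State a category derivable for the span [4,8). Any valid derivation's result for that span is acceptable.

[0,8] S   >
  [0,1] "plan" : S/(S/PP)
  [1,8] S/PP   <
    [1,3] S   <
      [1,2] "on" : NP
      [2,3] "quickly" : S\NP
    [3,8] (S/PP)\S   >
      [3,4] "city" : ((S/PP)\S)/N
      [4,8] N   <
        [4,5] "saw" : PP
        [5,8] N\PP   >
          [5,7] (N\PP)/PP   >
            [5,6] "which" : ((N\PP)/PP)/NP
            [6,7] "cat" : NP
          [7,8] "the" : PP

N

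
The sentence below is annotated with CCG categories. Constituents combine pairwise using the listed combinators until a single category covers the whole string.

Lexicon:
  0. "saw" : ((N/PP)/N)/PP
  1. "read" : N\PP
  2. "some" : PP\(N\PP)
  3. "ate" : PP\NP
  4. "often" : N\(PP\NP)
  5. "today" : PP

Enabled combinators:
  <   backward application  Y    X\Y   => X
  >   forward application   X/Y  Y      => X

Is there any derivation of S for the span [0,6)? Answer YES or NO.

NO

((N/PP)/N)/PP N\PP PP\(N\PP) PP\NP N\(PP\NP) PP
CKY chart[0,6] = {N}; S ∉ chart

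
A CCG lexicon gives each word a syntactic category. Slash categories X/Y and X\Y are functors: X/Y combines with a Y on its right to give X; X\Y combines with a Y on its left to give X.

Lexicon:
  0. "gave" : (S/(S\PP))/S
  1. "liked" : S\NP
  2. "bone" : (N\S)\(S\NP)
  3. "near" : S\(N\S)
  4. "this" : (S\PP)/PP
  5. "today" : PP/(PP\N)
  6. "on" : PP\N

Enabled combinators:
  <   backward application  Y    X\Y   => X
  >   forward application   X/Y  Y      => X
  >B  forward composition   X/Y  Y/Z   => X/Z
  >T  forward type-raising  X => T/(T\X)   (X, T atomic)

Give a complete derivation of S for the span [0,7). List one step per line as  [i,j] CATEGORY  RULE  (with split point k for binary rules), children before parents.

[0,7] S   >
  [0,4] S/(S\PP)   >
    [0,1] "gave" : (S/(S\PP))/S
    [1,4] S   <
      [1,3] N\S   <
        [1,2] "liked" : S\NP
        [2,3] "bone" : (N\S)\(S\NP)
      [3,4] "near" : S\(N\S)
  [4,7] S\PP   >
    [4,5] "this" : (S\PP)/PP
    [5,7] PP   >
      [5,6] "today" : PP/(PP\N)
      [6,7] "on" : PP\N

[0,1] (S/(S\PP))/S  lex  "gave"
[1,2] S\NP  lex  "liked"
[2,3] (N\S)\(S\NP)  lex  "bone"
[1,3] N\S  <  k=2
[3,4] S\(N\S)  lex  "near"
[1,4] S  <  k=3
[0,4] S/(S\PP)  >  k=1
[4,5] (S\PP)/PP  lex  "this"
[5,6] PP/(PP\N)  lex  "today"
[6,7] PP\N  lex  "on"
[5,7] PP  >  k=6
[4,7] S\PP  >  k=5
[0,7] S  >  k=4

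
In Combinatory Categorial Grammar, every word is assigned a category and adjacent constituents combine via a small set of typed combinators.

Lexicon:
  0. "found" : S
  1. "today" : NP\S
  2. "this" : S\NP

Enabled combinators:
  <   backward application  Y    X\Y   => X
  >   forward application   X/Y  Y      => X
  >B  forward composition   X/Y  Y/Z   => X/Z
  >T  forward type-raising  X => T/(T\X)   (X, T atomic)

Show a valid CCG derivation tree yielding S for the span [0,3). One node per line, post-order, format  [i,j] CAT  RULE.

[0,3] S   <
  [0,2] NP   <
    [0,1] "found" : S
    [1,2] "today" : NP\S
  [2,3] "this" : S\NP

[0,1] S  lex  "found"
[1,2] NP\S  lex  "today"
[0,2] NP  <  k=1
[2,3] S\NP  lex  "this"
[0,3] S  <  k=2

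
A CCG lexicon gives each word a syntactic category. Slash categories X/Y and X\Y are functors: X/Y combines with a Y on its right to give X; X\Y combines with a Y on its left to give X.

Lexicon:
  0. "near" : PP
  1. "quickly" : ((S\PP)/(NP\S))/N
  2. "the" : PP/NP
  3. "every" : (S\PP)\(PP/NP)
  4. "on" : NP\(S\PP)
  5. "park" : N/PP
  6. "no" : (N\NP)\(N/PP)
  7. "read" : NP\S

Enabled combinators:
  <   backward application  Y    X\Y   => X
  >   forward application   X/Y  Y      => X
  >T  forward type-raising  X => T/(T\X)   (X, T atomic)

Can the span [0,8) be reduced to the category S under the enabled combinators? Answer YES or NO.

YES

[0,8] S   >
  [0,1] S/(S\PP)   >T
    [0,1] "near" : PP
  [1,8] S\PP   >
    [1,7] (S\PP)/(NP\S)   >
      [1,2] "quickly" : ((S\PP)/(NP\S))/N
      [2,7] N   <
        [2,5] NP   <
          [2,4] S\PP   <
            [2,3] "the" : PP/NP
            [3,4] "every" : (S\PP)\(PP/NP)
          [4,5] "on" : NP\(S\PP)
        [5,7] N\NP   <
          [5,6] "park" : N/PP
          [6,7] "no" : (N\NP)\(N/PP)
    [7,8] "read" : NP\S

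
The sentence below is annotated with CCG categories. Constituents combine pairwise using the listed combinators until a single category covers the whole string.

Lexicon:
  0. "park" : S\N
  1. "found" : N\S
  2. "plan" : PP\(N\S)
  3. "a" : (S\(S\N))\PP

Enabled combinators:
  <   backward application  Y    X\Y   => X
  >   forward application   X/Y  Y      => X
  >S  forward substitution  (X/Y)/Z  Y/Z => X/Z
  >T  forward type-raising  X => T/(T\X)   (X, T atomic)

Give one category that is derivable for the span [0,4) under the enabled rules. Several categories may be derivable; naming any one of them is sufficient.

S

[0,4] S   <
  [0,1] "park" : S\N
  [1,4] S\(S\N)   <
    [1,3] PP   <
      [1,2] "found" : N\S
      [2,3] "plan" : PP\(N\S)
    [3,4] "a" : (S\(S\N))\PP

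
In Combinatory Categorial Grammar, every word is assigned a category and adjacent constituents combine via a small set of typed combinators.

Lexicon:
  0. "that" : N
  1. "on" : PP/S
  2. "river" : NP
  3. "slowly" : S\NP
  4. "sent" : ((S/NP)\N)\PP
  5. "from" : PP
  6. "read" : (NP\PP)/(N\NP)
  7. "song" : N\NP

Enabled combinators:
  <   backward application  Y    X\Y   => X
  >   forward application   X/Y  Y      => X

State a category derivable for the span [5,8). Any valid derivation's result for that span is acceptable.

NP

[0,8] S   >
  [0,5] S/NP   <
    [0,1] "that" : N
    [1,5] (S/NP)\N   <
      [1,4] PP   >
        [1,2] "on" : PP/S
        [2,4] S   <
          [2,3] "river" : NP
          [3,4] "slowly" : S\NP
      [4,5] "sent" : ((S/NP)\N)\PP
  [5,8] NP   <
    [5,6] "from" : PP
    [6,8] NP\PP   >
      [6,7] "read" : (NP\PP)/(N\NP)
      [7,8] "song" : N\NP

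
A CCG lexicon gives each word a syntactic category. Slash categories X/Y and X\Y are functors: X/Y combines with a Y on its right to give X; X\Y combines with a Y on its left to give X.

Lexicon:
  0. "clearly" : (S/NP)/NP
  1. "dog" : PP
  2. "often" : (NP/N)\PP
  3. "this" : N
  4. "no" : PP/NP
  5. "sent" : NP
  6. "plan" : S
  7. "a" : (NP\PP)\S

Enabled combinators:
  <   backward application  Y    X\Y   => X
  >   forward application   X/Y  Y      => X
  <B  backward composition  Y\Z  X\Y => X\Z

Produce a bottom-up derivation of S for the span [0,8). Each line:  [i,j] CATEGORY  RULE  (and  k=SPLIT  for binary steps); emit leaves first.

[0,8] S   >
  [0,4] S/NP   >
    [0,1] "clearly" : (S/NP)/NP
    [1,4] NP   >
      [1,3] NP/N   <
        [1,2] "dog" : PP
        [2,3] "often" : (NP/N)\PP
      [3,4] "this" : N
  [4,8] NP   <
    [4,6] PP   >
      [4,5] "no" : PP/NP
      [5,6] "sent" : NP
    [6,8] NP\PP   <
      [6,7] "plan" : S
      [7,8] "a" : (NP\PP)\S

[0,1] (S/NP)/NP  lex  "clearly"
[1,2] PP  lex  "dog"
[2,3] (NP/N)\PP  lex  "often"
[1,3] NP/N  <  k=2
[3,4] N  lex  "this"
[1,4] NP  >  k=3
[0,4] S/NP  >  k=1
[4,5] PP/NP  lex  "no"
[5,6] NP  lex  "sent"
[4,6] PP  >  k=5
[6,7] S  lex  "plan"
[7,8] (NP\PP)\S  lex  "a"
[6,8] NP\PP  <  k=7
[4,8] NP  <  k=6
[0,8] S  >  k=4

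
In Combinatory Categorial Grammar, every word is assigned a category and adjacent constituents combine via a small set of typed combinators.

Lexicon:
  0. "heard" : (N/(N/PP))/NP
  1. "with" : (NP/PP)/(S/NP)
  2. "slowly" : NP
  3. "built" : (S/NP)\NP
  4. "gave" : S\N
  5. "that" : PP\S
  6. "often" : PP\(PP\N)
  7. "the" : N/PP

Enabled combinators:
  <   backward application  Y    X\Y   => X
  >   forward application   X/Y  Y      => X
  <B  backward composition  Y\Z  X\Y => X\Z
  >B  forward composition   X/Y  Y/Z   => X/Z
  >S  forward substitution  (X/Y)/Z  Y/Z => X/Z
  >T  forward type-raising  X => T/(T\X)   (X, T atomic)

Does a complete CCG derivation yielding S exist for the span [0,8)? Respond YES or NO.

(N/(N/PP))/NP (NP/PP)/(S/NP) NP (S/NP)\NP S\N PP\S PP\(PP\N) N/PP
CKY chart[0,8] = {N, N/(N\N), NP/(NP\N), PP/(PP\N), S/(S\N)}; S ∉ chart

NO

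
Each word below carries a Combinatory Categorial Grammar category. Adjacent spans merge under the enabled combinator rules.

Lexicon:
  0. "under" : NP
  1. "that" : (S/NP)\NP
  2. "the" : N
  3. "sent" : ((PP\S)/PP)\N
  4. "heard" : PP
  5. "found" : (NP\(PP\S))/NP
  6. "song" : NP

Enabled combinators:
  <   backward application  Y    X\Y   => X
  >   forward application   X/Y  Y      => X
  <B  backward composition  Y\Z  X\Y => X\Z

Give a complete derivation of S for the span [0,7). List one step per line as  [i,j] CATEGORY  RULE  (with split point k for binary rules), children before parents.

[0,7] S   >
  [0,2] S/NP   <
    [0,1] "under" : NP
    [1,2] "that" : (S/NP)\NP
  [2,7] NP   <
    [2,5] PP\S   >
      [2,4] (PP\S)/PP   <
        [2,3] "the" : N
        [3,4] "sent" : ((PP\S)/PP)\N
      [4,5] "heard" : PP
    [5,7] NP\(PP\S)   >
      [5,6] "found" : (NP\(PP\S))/NP
      [6,7] "song" : NP

[0,1] NP  lex  "under"
[1,2] (S/NP)\NP  lex  "that"
[0,2] S/NP  <  k=1
[2,3] N  lex  "the"
[3,4] ((PP\S)/PP)\N  lex  "sent"
[2,4] (PP\S)/PP  <  k=3
[4,5] PP  lex  "heard"
[2,5] PP\S  >  k=4
[5,6] (NP\(PP\S))/NP  lex  "found"
[6,7] NP  lex  "song"
[5,7] NP\(PP\S)  >  k=6
[2,7] NP  <  k=5
[0,7] S  >  k=2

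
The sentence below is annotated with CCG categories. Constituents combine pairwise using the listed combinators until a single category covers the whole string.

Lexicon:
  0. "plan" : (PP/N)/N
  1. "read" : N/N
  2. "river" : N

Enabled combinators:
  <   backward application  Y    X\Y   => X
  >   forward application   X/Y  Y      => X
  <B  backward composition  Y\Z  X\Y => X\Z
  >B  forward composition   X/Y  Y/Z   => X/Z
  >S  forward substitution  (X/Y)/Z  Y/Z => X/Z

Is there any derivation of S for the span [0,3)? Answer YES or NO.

(PP/N)/N N/N N
CKY chart[0,3] = {PP, PP/N}; S ∉ chart

NO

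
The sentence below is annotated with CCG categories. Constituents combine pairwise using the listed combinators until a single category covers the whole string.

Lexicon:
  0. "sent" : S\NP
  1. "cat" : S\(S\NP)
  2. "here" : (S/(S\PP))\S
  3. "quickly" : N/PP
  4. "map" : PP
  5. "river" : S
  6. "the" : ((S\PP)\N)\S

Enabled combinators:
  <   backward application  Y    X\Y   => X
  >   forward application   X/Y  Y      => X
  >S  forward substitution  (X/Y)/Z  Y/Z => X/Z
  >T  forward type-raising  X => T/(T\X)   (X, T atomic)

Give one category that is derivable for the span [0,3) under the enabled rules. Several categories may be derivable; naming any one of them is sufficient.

S/(S\PP)

[0,7] S   >
  [0,3] S/(S\PP)   <
    [0,2] S   <
      [0,1] "sent" : S\NP
      [1,2] "cat" : S\(S\NP)
    [2,3] "here" : (S/(S\PP))\S
  [3,7] S\PP   <
    [3,5] N   >
      [3,4] "quickly" : N/PP
      [4,5] "map" : PP
    [5,7] (S\PP)\N   <
      [5,6] "river" : S
      [6,7] "the" : ((S\PP)\N)\S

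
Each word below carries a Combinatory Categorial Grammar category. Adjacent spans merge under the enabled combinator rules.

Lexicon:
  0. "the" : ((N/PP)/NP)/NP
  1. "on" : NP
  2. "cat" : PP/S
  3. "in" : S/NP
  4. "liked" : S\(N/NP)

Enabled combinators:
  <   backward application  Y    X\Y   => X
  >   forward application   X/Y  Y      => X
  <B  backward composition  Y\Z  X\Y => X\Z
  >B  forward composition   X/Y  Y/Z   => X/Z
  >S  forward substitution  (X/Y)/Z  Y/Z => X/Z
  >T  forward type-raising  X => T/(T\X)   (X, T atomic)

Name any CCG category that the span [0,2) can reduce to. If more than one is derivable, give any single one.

[0,5] S   <
  [0,4] N/NP   >S
    [0,2] (N/PP)/NP   >
      [0,1] "the" : ((N/PP)/NP)/NP
      [1,2] "on" : NP
    [2,4] PP/NP   >B
      [2,3] "cat" : PP/S
      [3,4] "in" : S/NP
  [4,5] "liked" : S\(N/NP)

(N/PP)/NP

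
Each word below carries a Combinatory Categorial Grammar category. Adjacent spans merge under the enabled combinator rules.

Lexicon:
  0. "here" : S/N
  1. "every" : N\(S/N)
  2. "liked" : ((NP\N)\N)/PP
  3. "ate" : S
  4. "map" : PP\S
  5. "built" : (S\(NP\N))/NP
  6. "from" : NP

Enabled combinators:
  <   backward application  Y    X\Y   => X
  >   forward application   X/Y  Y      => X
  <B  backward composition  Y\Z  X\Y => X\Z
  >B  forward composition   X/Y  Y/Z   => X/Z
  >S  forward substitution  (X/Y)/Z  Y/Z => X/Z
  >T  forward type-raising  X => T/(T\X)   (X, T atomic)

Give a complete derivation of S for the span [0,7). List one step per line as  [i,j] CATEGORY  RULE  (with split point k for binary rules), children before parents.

[0,1] S/N  lex  "here"
[1,2] N\(S/N)  lex  "every"
[0,2] N  <  k=1
[2,3] ((NP\N)\N)/PP  lex  "liked"
[3,4] S  lex  "ate"
[3,4] PP/(PP\S)  >T
[4,5] PP\S  lex  "map"
[3,5] PP  >  k=4
[2,5] (NP\N)\N  >  k=3
[0,5] NP\N  <  k=2
[5,6] (S\(NP\N))/NP  lex  "built"
[6,7] NP  lex  "from"
[5,7] S\(NP\N)  >  k=6
[0,7] S  <  k=5

[0,7] S   <
  [0,5] NP\N   <
    [0,2] N   <
      [0,1] "here" : S/N
      [1,2] "every" : N\(S/N)
    [2,5] (NP\N)\N   >
      [2,3] "liked" : ((NP\N)\N)/PP
      [3,5] PP   >
        [3,4] PP/(PP\S)   >T
          [3,4] "ate" : S
        [4,5] "map" : PP\S
  [5,7] S\(NP\N)   >
    [5,6] "built" : (S\(NP\N))/NP
    [6,7] "from" : NP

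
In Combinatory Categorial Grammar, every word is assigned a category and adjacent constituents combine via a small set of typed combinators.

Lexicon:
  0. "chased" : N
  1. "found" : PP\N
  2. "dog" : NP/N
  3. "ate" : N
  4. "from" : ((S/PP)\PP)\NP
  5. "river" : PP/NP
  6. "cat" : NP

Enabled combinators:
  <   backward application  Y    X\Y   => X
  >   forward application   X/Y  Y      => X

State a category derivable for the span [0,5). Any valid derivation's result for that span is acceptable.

S/PP

[0,7] S   >
  [0,5] S/PP   <
    [0,2] PP   <
      [0,1] "chased" : N
      [1,2] "found" : PP\N
    [2,5] (S/PP)\PP   <
      [2,4] NP   >
        [2,3] "dog" : NP/N
        [3,4] "ate" : N
      [4,5] "from" : ((S/PP)\PP)\NP
  [5,7] PP   >
    [5,6] "river" : PP/NP
    [6,7] "cat" : NP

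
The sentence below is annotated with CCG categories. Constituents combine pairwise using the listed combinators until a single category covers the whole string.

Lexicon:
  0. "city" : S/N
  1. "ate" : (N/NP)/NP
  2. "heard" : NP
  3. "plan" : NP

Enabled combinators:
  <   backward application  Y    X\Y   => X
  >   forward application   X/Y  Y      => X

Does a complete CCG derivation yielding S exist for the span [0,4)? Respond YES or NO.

YES

[0,4] S   >
  [0,1] "city" : S/N
  [1,4] N   >
    [1,3] N/NP   >
      [1,2] "ate" : (N/NP)/NP
      [2,3] "heard" : NP
    [3,4] "plan" : NP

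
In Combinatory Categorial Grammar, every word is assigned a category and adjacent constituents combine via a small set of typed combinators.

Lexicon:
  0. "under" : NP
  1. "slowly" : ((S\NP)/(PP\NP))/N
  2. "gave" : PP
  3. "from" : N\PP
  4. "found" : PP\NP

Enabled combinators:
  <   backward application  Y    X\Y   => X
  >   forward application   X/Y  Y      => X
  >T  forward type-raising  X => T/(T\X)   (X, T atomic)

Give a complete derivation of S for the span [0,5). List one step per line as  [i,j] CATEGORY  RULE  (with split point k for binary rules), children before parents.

[0,1] NP  lex  "under"
[0,1] S/(S\NP)  >T
[1,2] ((S\NP)/(PP\NP))/N  lex  "slowly"
[2,3] PP  lex  "gave"
[3,4] N\PP  lex  "from"
[2,4] N  <  k=3
[1,4] (S\NP)/(PP\NP)  >  k=2
[4,5] PP\NP  lex  "found"
[1,5] S\NP  >  k=4
[0,5] S  >  k=1

[0,5] S   >
  [0,1] S/(S\NP)   >T
    [0,1] "under" : NP
  [1,5] S\NP   >
    [1,4] (S\NP)/(PP\NP)   >
      [1,2] "slowly" : ((S\NP)/(PP\NP))/N
      [2,4] N   <
        [2,3] "gave" : PP
        [3,4] "from" : N\PP
    [4,5] "found" : PP\NP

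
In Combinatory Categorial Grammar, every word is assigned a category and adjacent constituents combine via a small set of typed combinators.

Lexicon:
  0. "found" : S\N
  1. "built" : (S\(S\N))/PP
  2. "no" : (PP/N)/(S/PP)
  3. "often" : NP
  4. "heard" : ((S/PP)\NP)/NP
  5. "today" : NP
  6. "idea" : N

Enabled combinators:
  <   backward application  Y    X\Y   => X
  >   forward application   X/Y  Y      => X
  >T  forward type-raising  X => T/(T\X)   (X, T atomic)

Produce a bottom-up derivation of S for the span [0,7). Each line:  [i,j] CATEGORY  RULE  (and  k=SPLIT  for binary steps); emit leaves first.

[0,7] S   <
  [0,1] "found" : S\N
  [1,7] S\(S\N)   >
    [1,2] "built" : (S\(S\N))/PP
    [2,7] PP   >
      [2,6] PP/N   >
        [2,3] "no" : (PP/N)/(S/PP)
        [3,6] S/PP   <
          [3,4] "often" : NP
          [4,6] (S/PP)\NP   >
            [4,5] "heard" : ((S/PP)\NP)/NP
            [5,6] "today" : NP
      [6,7] "idea" : N

[0,1] S\N  lex  "found"
[1,2] (S\(S\N))/PP  lex  "built"
[2,3] (PP/N)/(S/PP)  lex  "no"
[3,4] NP  lex  "often"
[4,5] ((S/PP)\NP)/NP  lex  "heard"
[5,6] NP  lex  "today"
[4,6] (S/PP)\NP  >  k=5
[3,6] S/PP  <  k=4
[2,6] PP/N  >  k=3
[6,7] N  lex  "idea"
[2,7] PP  >  k=6
[1,7] S\(S\N)  >  k=2
[0,7] S  <  k=1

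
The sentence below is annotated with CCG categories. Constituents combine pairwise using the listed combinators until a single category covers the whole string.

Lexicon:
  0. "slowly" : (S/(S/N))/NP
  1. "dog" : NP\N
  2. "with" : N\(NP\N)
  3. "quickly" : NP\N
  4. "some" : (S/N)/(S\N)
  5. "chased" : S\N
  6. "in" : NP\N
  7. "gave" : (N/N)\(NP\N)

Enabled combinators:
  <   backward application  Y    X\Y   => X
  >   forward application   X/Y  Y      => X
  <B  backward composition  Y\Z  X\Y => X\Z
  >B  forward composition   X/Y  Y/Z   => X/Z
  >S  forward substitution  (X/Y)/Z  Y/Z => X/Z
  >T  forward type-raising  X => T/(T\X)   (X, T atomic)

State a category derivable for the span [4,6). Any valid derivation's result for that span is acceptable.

S/N

[0,8] S   >
  [0,4] S/(S/N)   >
    [0,1] "slowly" : (S/(S/N))/NP
    [1,4] NP   <
      [1,3] N   <
        [1,2] "dog" : NP\N
        [2,3] "with" : N\(NP\N)
      [3,4] "quickly" : NP\N
  [4,8] S/N   >B
    [4,6] S/N   >
      [4,5] "some" : (S/N)/(S\N)
      [5,6] "chased" : S\N
    [6,8] N/N   <
      [6,7] "in" : NP\N
      [7,8] "gave" : (N/N)\(NP\N)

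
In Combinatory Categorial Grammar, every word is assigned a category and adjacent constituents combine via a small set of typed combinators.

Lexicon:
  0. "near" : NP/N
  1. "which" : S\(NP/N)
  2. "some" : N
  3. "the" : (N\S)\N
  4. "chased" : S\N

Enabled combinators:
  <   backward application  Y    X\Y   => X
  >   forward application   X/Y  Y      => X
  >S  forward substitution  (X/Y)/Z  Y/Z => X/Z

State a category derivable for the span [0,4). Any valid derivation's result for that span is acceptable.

[0,5] S   <
  [0,4] N   <
    [0,2] S   <
      [0,1] "near" : NP/N
      [1,2] "which" : S\(NP/N)
    [2,4] N\S   <
      [2,3] "some" : N
      [3,4] "the" : (N\S)\N
  [4,5] "chased" : S\N

N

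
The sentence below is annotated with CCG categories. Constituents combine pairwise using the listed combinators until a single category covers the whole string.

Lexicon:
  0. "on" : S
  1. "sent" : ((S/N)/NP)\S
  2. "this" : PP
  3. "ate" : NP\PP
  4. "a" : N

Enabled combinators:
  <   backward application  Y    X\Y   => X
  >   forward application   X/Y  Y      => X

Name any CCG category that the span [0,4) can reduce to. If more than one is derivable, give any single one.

S/N

[0,5] S   >
  [0,4] S/N   >
    [0,2] (S/N)/NP   <
      [0,1] "on" : S
      [1,2] "sent" : ((S/N)/NP)\S
    [2,4] NP   <
      [2,3] "this" : PP
      [3,4] "ate" : NP\PP
  [4,5] "a" : N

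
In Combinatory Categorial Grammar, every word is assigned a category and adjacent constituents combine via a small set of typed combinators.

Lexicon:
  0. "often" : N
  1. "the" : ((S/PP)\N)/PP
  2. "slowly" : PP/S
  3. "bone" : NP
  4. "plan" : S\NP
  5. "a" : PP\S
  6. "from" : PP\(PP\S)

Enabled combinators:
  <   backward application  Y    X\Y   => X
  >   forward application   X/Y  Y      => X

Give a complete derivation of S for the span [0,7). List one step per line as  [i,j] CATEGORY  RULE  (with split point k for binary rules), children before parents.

[0,7] S   >
  [0,5] S/PP   <
    [0,1] "often" : N
    [1,5] (S/PP)\N   >
      [1,2] "the" : ((S/PP)\N)/PP
      [2,5] PP   >
        [2,3] "slowly" : PP/S
        [3,5] S   <
          [3,4] "bone" : NP
          [4,5] "plan" : S\NP
  [5,7] PP   <
    [5,6] "a" : PP\S
    [6,7] "from" : PP\(PP\S)

[0,1] N  lex  "often"
[1,2] ((S/PP)\N)/PP  lex  "the"
[2,3] PP/S  lex  "slowly"
[3,4] NP  lex  "bone"
[4,5] S\NP  lex  "plan"
[3,5] S  <  k=4
[2,5] PP  >  k=3
[1,5] (S/PP)\N  >  k=2
[0,5] S/PP  <  k=1
[5,6] PP\S  lex  "a"
[6,7] PP\(PP\S)  lex  "from"
[5,7] PP  <  k=6
[0,7] S  >  k=5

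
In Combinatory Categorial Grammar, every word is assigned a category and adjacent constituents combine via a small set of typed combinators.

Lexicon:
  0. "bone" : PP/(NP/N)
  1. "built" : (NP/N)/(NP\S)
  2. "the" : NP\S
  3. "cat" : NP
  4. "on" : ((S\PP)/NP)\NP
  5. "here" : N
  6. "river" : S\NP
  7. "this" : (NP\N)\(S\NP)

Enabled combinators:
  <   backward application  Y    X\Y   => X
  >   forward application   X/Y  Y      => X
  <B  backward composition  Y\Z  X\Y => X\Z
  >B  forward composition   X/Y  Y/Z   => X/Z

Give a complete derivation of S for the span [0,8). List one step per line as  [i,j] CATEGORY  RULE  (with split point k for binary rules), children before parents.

[0,1] PP/(NP/N)  lex  "bone"
[1,2] (NP/N)/(NP\S)  lex  "built"
[2,3] NP\S  lex  "the"
[1,3] NP/N  >  k=2
[0,3] PP  >  k=1
[3,4] NP  lex  "cat"
[4,5] ((S\PP)/NP)\NP  lex  "on"
[3,5] (S\PP)/NP  <  k=4
[5,6] N  lex  "here"
[6,7] S\NP  lex  "river"
[7,8] (NP\N)\(S\NP)  lex  "this"
[6,8] NP\N  <  k=7
[5,8] NP  <  k=6
[3,8] S\PP  >  k=5
[0,8] S  <  k=3

[0,8] S   <
  [0,3] PP   >
    [0,1] "bone" : PP/(NP/N)
    [1,3] NP/N   >
      [1,2] "built" : (NP/N)/(NP\S)
      [2,3] "the" : NP\S
  [3,8] S\PP   >
    [3,5] (S\PP)/NP   <
      [3,4] "cat" : NP
      [4,5] "on" : ((S\PP)/NP)\NP
    [5,8] NP   <
      [5,6] "here" : N
      [6,8] NP\N   <
        [6,7] "river" : S\NP
        [7,8] "this" : (NP\N)\(S\NP)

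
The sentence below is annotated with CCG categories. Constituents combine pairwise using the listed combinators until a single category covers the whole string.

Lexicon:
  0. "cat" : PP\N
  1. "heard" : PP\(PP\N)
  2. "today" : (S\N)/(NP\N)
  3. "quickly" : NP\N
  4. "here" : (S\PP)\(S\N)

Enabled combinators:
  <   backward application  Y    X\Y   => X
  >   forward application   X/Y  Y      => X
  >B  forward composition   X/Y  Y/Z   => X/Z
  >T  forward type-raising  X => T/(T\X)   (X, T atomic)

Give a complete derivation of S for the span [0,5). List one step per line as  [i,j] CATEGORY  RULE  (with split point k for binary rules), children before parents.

[0,5] S   <
  [0,2] PP   <
    [0,1] "cat" : PP\N
    [1,2] "heard" : PP\(PP\N)
  [2,5] S\PP   <
    [2,4] S\N   >
      [2,3] "today" : (S\N)/(NP\N)
      [3,4] "quickly" : NP\N
    [4,5] "here" : (S\PP)\(S\N)

[0,1] PP\N  lex  "cat"
[1,2] PP\(PP\N)  lex  "heard"
[0,2] PP  <  k=1
[2,3] (S\N)/(NP\N)  lex  "today"
[3,4] NP\N  lex  "quickly"
[2,4] S\N  >  k=3
[4,5] (S\PP)\(S\N)  lex  "here"
[2,5] S\PP  <  k=4
[0,5] S  <  k=2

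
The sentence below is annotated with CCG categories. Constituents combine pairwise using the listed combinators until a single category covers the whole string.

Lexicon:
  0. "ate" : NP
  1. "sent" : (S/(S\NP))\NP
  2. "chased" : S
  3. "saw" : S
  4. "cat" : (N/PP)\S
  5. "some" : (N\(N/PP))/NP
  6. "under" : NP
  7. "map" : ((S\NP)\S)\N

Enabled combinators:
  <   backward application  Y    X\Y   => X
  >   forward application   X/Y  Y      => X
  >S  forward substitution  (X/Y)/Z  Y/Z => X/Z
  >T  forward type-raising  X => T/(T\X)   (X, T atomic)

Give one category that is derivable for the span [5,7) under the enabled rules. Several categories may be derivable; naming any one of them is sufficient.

N\(N/PP)

[0,8] S   >
  [0,2] S/(S\NP)   <
    [0,1] "ate" : NP
    [1,2] "sent" : (S/(S\NP))\NP
  [2,8] S\NP   <
    [2,3] "chased" : S
    [3,8] (S\NP)\S   <
      [3,7] N   <
        [3,5] N/PP   <
          [3,4] "saw" : S
          [4,5] "cat" : (N/PP)\S
        [5,7] N\(N/PP)   >
          [5,6] "some" : (N\(N/PP))/NP
          [6,7] "under" : NP
      [7,8] "map" : ((S\NP)\S)\N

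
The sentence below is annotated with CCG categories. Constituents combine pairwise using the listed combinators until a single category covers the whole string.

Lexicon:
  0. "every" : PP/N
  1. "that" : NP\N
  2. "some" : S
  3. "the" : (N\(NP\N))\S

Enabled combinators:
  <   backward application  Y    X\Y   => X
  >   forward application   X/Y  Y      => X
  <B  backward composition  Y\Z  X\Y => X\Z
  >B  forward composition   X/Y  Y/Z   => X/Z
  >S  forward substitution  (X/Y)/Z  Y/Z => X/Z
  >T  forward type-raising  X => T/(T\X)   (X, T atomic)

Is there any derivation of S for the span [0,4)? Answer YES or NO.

PP/N NP\N S (N\(NP\N))\S
CKY chart[0,4] = {N/(N\PP), NP/(NP\PP), PP, PP/(N\N), PP/(PP\PP), S/(S\PP)}; S ∉ chart

NO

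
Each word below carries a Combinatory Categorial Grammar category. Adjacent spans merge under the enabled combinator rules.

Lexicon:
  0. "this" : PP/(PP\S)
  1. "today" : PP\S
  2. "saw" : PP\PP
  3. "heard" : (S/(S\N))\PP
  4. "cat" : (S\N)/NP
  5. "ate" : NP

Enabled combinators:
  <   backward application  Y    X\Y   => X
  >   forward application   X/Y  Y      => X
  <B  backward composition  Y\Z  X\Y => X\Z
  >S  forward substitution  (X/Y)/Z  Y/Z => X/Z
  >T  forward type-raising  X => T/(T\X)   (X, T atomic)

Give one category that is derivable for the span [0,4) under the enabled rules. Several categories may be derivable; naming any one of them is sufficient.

[0,6] S   >
  [0,4] S/(S\N)   <
    [0,3] PP   >
      [0,1] "this" : PP/(PP\S)
      [1,3] PP\S   <B
        [1,2] "today" : PP\S
        [2,3] "saw" : PP\PP
    [3,4] "heard" : (S/(S\N))\PP
  [4,6] S\N   >
    [4,5] "cat" : (S\N)/NP
    [5,6] "ate" : NP

S/(S\N)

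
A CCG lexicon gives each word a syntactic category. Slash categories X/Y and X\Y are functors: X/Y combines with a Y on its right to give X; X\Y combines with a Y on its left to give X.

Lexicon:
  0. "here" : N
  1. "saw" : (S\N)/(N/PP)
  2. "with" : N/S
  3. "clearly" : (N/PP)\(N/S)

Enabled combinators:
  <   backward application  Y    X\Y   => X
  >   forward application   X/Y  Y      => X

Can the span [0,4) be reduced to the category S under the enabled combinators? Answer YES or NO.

[0,4] S   <
  [0,1] "here" : N
  [1,4] S\N   >
    [1,2] "saw" : (S\N)/(N/PP)
    [2,4] N/PP   <
      [2,3] "with" : N/S
      [3,4] "clearly" : (N/PP)\(N/S)

YES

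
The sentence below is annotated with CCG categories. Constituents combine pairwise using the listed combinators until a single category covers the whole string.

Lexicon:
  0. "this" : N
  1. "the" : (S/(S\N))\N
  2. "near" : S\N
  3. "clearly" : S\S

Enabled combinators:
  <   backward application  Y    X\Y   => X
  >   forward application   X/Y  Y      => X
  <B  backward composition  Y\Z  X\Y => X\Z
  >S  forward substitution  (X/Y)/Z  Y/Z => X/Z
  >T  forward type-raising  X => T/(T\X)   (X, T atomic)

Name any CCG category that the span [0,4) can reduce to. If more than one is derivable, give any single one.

[0,4] S   >
  [0,2] S/(S\N)   <
    [0,1] "this" : N
    [1,2] "the" : (S/(S\N))\N
  [2,4] S\N   <B
    [2,3] "near" : S\N
    [3,4] "clearly" : S\S

S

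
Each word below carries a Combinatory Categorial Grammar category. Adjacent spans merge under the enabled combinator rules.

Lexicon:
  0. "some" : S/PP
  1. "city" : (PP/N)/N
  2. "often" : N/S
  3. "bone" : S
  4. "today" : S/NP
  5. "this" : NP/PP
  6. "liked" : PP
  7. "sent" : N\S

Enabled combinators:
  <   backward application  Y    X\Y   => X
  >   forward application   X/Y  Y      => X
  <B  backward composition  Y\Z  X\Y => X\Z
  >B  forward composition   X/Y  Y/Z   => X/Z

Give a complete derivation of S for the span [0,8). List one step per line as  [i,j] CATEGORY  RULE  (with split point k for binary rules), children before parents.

[0,8] S   >
  [0,4] S/N   >B
    [0,1] "some" : S/PP
    [1,4] PP/N   >
      [1,2] "city" : (PP/N)/N
      [2,4] N   >
        [2,3] "often" : N/S
        [3,4] "bone" : S
  [4,8] N   <
    [4,7] S   >
      [4,5] "today" : S/NP
      [5,7] NP   >
        [5,6] "this" : NP/PP
        [6,7] "liked" : PP
    [7,8] "sent" : N\S

[0,1] S/PP  lex  "some"
[1,2] (PP/N)/N  lex  "city"
[2,3] N/S  lex  "often"
[3,4] S  lex  "bone"
[2,4] N  >  k=3
[1,4] PP/N  >  k=2
[0,4] S/N  >B  k=1
[4,5] S/NP  lex  "today"
[5,6] NP/PP  lex  "this"
[6,7] PP  lex  "liked"
[5,7] NP  >  k=6
[4,7] S  >  k=5
[7,8] N\S  lex  "sent"
[4,8] N  <  k=7
[0,8] S  >  k=4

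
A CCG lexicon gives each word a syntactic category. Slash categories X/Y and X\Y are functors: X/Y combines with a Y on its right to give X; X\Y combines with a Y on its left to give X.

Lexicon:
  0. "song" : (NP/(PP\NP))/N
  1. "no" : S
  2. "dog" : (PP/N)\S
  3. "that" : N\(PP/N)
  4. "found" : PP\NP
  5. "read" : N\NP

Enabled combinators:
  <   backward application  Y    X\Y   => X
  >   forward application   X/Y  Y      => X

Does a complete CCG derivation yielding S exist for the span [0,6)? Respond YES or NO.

(NP/(PP\NP))/N S (PP/N)\S N\(PP/N) PP\NP N\NP
CKY chart[0,6] = {N}; S ∉ chart

NO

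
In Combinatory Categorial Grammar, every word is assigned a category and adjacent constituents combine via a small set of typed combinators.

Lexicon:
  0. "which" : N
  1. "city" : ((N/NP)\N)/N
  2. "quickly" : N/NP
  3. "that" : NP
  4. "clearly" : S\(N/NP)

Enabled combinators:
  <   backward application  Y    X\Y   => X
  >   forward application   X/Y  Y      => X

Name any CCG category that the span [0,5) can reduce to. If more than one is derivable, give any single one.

[0,5] S   <
  [0,4] N/NP   <
    [0,1] "which" : N
    [1,4] (N/NP)\N   >
      [1,2] "city" : ((N/NP)\N)/N
      [2,4] N   >
        [2,3] "quickly" : N/NP
        [3,4] "that" : NP
  [4,5] "clearly" : S\(N/NP)

S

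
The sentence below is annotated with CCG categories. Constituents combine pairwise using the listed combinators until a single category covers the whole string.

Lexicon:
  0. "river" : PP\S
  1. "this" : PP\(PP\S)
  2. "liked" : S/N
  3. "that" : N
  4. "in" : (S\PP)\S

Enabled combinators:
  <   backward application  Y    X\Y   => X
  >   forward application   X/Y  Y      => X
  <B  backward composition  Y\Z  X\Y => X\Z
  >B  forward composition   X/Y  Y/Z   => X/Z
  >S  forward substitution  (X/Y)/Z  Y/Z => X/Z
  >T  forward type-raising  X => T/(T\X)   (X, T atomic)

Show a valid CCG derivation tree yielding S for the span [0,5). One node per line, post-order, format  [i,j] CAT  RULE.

[0,1] PP\S  lex  "river"
[1,2] PP\(PP\S)  lex  "this"
[0,2] PP  <  k=1
[2,3] S/N  lex  "liked"
[3,4] N  lex  "that"
[2,4] S  >  k=3
[4,5] (S\PP)\S  lex  "in"
[2,5] S\PP  <  k=4
[0,5] S  <  k=2

[0,5] S   <
  [0,2] PP   <
    [0,1] "river" : PP\S
    [1,2] "this" : PP\(PP\S)
  [2,5] S\PP   <
    [2,4] S   >
      [2,3] "liked" : S/N
      [3,4] "that" : N
    [4,5] "in" : (S\PP)\S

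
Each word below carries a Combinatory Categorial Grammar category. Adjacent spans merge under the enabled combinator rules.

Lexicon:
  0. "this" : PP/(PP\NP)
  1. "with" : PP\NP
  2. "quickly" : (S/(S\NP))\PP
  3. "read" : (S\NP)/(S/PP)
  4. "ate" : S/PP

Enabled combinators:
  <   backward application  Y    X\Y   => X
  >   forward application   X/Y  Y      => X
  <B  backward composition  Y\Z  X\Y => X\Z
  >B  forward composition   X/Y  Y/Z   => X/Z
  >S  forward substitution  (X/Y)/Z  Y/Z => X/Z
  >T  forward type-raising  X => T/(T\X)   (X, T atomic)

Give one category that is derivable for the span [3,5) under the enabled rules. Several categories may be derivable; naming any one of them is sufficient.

[0,5] S   >
  [0,3] S/(S\NP)   <
    [0,2] PP   >
      [0,1] "this" : PP/(PP\NP)
      [1,2] "with" : PP\NP
    [2,3] "quickly" : (S/(S\NP))\PP
  [3,5] S\NP   >
    [3,4] "read" : (S\NP)/(S/PP)
    [4,5] "ate" : S/PP

S\NP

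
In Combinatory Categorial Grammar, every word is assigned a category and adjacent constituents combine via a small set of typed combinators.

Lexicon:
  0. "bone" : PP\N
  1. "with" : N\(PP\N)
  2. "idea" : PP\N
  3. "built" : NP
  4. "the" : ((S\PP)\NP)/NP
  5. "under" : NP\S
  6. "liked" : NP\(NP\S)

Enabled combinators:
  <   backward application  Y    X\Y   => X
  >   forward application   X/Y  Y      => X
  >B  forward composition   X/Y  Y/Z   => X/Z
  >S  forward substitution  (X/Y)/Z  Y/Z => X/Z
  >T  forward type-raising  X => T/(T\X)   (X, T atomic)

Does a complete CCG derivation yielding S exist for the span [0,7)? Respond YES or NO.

YES

[0,7] S   <
  [0,3] PP   <
    [0,2] N   <
      [0,1] "bone" : PP\N
      [1,2] "with" : N\(PP\N)
    [2,3] "idea" : PP\N
  [3,7] S\PP   <
    [3,4] "built" : NP
    [4,7] (S\PP)\NP   >
      [4,5] "the" : ((S\PP)\NP)/NP
      [5,7] NP   <
        [5,6] "under" : NP\S
        [6,7] "liked" : NP\(NP\S)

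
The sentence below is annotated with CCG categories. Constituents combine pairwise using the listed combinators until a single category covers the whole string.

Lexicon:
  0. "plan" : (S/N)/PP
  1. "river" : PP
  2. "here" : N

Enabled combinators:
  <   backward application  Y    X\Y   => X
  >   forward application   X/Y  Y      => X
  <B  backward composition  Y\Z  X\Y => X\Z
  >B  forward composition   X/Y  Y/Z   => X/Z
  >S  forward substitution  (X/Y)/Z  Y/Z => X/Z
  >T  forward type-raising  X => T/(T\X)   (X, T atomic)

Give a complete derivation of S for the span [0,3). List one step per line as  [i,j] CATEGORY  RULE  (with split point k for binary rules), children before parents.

[0,1] (S/N)/PP  lex  "plan"
[1,2] PP  lex  "river"
[0,2] S/N  >  k=1
[2,3] N  lex  "here"
[0,3] S  >  k=2

[0,3] S   >
  [0,2] S/N   >
    [0,1] "plan" : (S/N)/PP
    [1,2] "river" : PP
  [2,3] "here" : N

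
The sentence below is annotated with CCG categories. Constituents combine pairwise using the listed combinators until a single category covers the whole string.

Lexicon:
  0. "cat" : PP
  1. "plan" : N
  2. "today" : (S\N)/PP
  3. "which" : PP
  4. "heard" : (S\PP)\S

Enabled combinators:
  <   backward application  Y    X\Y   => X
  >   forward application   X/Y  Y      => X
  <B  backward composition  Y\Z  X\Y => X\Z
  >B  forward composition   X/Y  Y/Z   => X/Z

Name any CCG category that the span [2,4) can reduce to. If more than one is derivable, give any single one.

[0,5] S   <
  [0,1] "cat" : PP
  [1,5] S\PP   <
    [1,4] S   <
      [1,2] "plan" : N
      [2,4] S\N   >
        [2,3] "today" : (S\N)/PP
        [3,4] "which" : PP
    [4,5] "heard" : (S\PP)\S

S\N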